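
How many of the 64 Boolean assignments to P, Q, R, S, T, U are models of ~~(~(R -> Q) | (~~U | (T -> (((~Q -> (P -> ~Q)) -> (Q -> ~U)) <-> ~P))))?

58

Initial set: {~~(~(R -> Q) | (~~U | (T -> (((~Q -> (P -> ~Q)) -> (Q -> ~U)) <-> ~P))))}.
~~(~(R -> Q) | (~~U | (T -> (((~Q -> (P -> ~Q)) -> (Q -> ~U)) <-> ~P)))): drop double negation, giving (~(R -> Q) | (~~U | (T -> (((~Q -> (P -> ~Q)) -> (Q -> ~U)) <-> ~P)))).
(~(R -> Q) | (~~U | (T -> (((~Q -> (P -> ~Q)) -> (Q -> ~U)) <-> ~P)))): β-rule — branch into ~(R -> Q)  //  (~~U | (T -> (((~Q -> (P -> ~Q)) -> (Q -> ~U)) <-> ~P))).
  branch 1 (add ~(R -> Q)):
    ~(R -> Q): α-rule — add R, ~Q.
    ○ open, literals {Q=F, R=T}.
  branch 2 (add (~~U | (T -> (((~Q -> (P -> ~Q)) -> (Q -> ~U)) <-> ~P)))):
    (~~U | (T -> (((~Q -> (P -> ~Q)) -> (Q -> ~U)) <-> ~P))): β-rule — branch into ~~U  //  (T -> (((~Q -> (P -> ~Q)) -> (Q -> ~U)) <-> ~P)).
      branch 2.1 (add ~~U):
        ~~U: drop double negation, giving U.
        ○ open, literals {U=T}.
      branch 2.2 (add (T -> (((~Q -> (P -> ~Q)) -> (Q -> ~U)) <-> ~P))):
        (T -> (((~Q -> (P -> ~Q)) -> (Q -> ~U)) <-> ~P)): β-rule — branch into ~T  //  (((~Q -> (P -> ~Q)) -> (Q -> ~U)) <-> ~P).
          branch 2.2.1 (add ~T):
            ○ open, literals {T=F}.
          branch 2.2.2 (add (((~Q -> (P -> ~Q)) -> (Q -> ~U)) <-> ~P)):
            (((~Q -> (P -> ~Q)) -> (Q -> ~U)) <-> ~P): β-rule — branch into ((~Q -> (P -> ~Q)) -> (Q -> ~U)), ~P  //  ~((~Q -> (P -> ~Q)) -> (Q -> ~U)), ~~P.
              branch 2.2.2.1 (add ((~Q -> (P -> ~Q)) -> (Q -> ~U)), ~P):
                ((~Q -> (P -> ~Q)) -> (Q -> ~U)): β-rule — branch into ~(~Q -> (P -> ~Q))  //  (Q -> ~U).
                  branch 2.2.2.1.1 (add ~(~Q -> (P -> ~Q))):
                    ~(~Q -> (P -> ~Q)): α-rule — add ~Q, ~(P -> ~Q).
                    ~(P -> ~Q): α-rule — add P, ~~Q.
                    × closes — contains both P and ~P.
                  branch 2.2.2.1.2 (add (Q -> ~U)):
                    (Q -> ~U): β-rule — branch into ~Q  //  ~U.
                      branch 2.2.2.1.2.1 (add ~Q):
                        ○ open, literals {P=F, Q=F}.
                      branch 2.2.2.1.2.2 (add ~U):
                        ○ open, literals {P=F, U=F}.
              branch 2.2.2.2 (add ~((~Q -> (P -> ~Q)) -> (Q -> ~U)), ~~P):
                ~((~Q -> (P -> ~Q)) -> (Q -> ~U)): α-rule — add (~Q -> (P -> ~Q)), ~(Q -> ~U).
                ~(Q -> ~U): α-rule — add Q, ~~U.
                (~Q -> (P -> ~Q)): β-rule — branch into ~~Q  //  (P -> ~Q).
                  branch 2.2.2.2.1 (add ~~Q):
                    ○ open, literals {P=T, Q=T, U=T}.
                  branch 2.2.2.2.2 (add (P -> ~Q)):
                    (P -> ~Q): β-rule — branch into ~P  //  ~Q.
                      branch 2.2.2.2.2.1 (add ~P):
                        × closes — contains both P and ~P.
                      branch 2.2.2.2.2.2 (add ~Q):
                        × closes — contains both Q and ~Q.
3 branches closed, 6 open.
Each open branch fixes some atoms; the unmentioned ones are free. Counting distinct full assignments: branch {Q=F, R=T} (P, S, T, U) contributes 16 new; branch {U=T} (P, Q, R, S, T) contributes 24 new; branch {T=F} (P, Q, R, S, U) contributes 12 new; branch {P=F, Q=F} (R, S, T, U) contributes 2 new; branch {P=F, U=F} (Q, R, S, T) contributes 4 new; branch {P=T, Q=T, U=T} (R, S, T) contributes 0 new. Total: 58.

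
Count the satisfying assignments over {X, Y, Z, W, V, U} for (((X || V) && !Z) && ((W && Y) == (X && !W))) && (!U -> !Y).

9

Initial set: {T ((((X || V) && !Z) && ((W && Y) == (X && !W))) && (!U -> !Y))}.
T ((((X || V) && !Z) && ((W && Y) == (X && !W))) && (!U -> !Y)): α-rule — add T (((X || V) && !Z) && ((W && Y) == (X && !W))), T (!U -> !Y).
T (((X || V) && !Z) && ((W && Y) == (X && !W))): α-rule — add T ((X || V) && !Z), T ((W && Y) == (X && !W)).
T ((X || V) && !Z): α-rule — add T (X || V), T !Z.
T (!U -> !Y): β-rule — branch into F !U  //  T !Y.
  branch 1 (add F !U):
    T ((W && Y) == (X && !W)): β-rule — branch into T (W && Y), T (X && !W)  //  F (W && Y), F (X && !W).
      branch 1.1 (add T (W && Y), T (X && !W)):
        T (W && Y): α-rule — add T W, T Y.
        T (X && !W): α-rule — add T X, T !W.
        × closes — contains both W and !W.
      branch 1.2 (add F (W && Y), F (X && !W)):
        T (X || V): β-rule — branch into T X  //  T V.
          branch 1.2.1 (add T X):
            F (W && Y): β-rule — branch into F W  //  F Y.
              branch 1.2.1.1 (add F W):
                F (X && !W): β-rule — branch into F X  //  F !W.
                  branch 1.2.1.1.1 (add F X):
                    × closes — contains both X and !X.
                  branch 1.2.1.1.2 (add F !W):
                    × closes — contains both W and !W.
              branch 1.2.1.2 (add F Y):
                F (X && !W): β-rule — branch into F X  //  F !W.
                  branch 1.2.1.2.1 (add F X):
                    × closes — contains both X and !X.
                  branch 1.2.1.2.2 (add F !W):
                    ○ open, literals {U=true, W=true, X=true, Y=false, Z=false}.
          branch 1.2.2 (add T V):
            F (W && Y): β-rule — branch into F W  //  F Y.
              branch 1.2.2.1 (add F W):
                F (X && !W): β-rule — branch into F X  //  F !W.
                  branch 1.2.2.1.1 (add F X):
                    ○ open, literals {U=true, V=true, W=false, X=false, Z=false}.
                  branch 1.2.2.1.2 (add F !W):
                    × closes — contains both W and !W.
              branch 1.2.2.2 (add F Y):
                F (X && !W): β-rule — branch into F X  //  F !W.
                  branch 1.2.2.2.1 (add F X):
                    ○ open, literals {U=true, V=true, X=false, Y=false, Z=false}.
                  branch 1.2.2.2.2 (add F !W):
                    ○ open, literals {U=true, V=true, W=true, Y=false, Z=false}.
  branch 2 (add T !Y):
    T ((W && Y) == (X && !W)): β-rule — branch into T (W && Y), T (X && !W)  //  F (W && Y), F (X && !W).
      branch 2.1 (add T (W && Y), T (X && !W)):
        T (W && Y): α-rule — add T W, T Y.
        × closes — contains both Y and !Y.
      branch 2.2 (add F (W && Y), F (X && !W)):
        T (X || V): β-rule — branch into T X  //  T V.
          branch 2.2.1 (add T X):
            F (W && Y): β-rule — branch into F W  //  F Y.
              branch 2.2.1.1 (add F W):
                F (X && !W): β-rule — branch into F X  //  F !W.
                  branch 2.2.1.1.1 (add F X):
                    × closes — contains both X and !X.
                  branch 2.2.1.1.2 (add F !W):
                    × closes — contains both W and !W.
              branch 2.2.1.2 (add F Y):
                F (X && !W): β-rule — branch into F X  //  F !W.
                  branch 2.2.1.2.1 (add F X):
                    × closes — contains both X and !X.
                  branch 2.2.1.2.2 (add F !W):
                    ○ open, literals {W=true, X=true, Y=false, Z=false}.
          branch 2.2.2 (add T V):
            F (W && Y): β-rule — branch into F W  //  F Y.
              branch 2.2.2.1 (add F W):
                F (X && !W): β-rule — branch into F X  //  F !W.
                  branch 2.2.2.1.1 (add F X):
                    ○ open, literals {V=true, W=false, X=false, Y=false, Z=false}.
                  branch 2.2.2.1.2 (add F !W):
                    × closes — contains both W and !W.
              branch 2.2.2.2 (add F Y):
                F (X && !W): β-rule — branch into F X  //  F !W.
                  branch 2.2.2.2.1 (add F X):
                    ○ open, literals {V=true, X=false, Y=false, Z=false}.
                  branch 2.2.2.2.2 (add F !W):
                    ○ open, literals {V=true, W=true, Y=false, Z=false}.
10 branches closed, 8 open.
Each open branch fixes some atoms; the unmentioned ones are free. Counting distinct full assignments: branch {U=true, W=true, X=true, Y=false, Z=false} (V) contributes 2 new; branch {U=true, V=true, W=false, X=false, Z=false} (Y) contributes 2 new; branch {U=true, V=true, X=false, Y=false, Z=false} (W) contributes 1 new; branch {U=true, V=true, W=true, Y=false, Z=false} (X) contributes 0 new; branch {W=true, X=true, Y=false, Z=false} (V, U) contributes 2 new; branch {V=true, W=false, X=false, Y=false, Z=false} (U) contributes 1 new; branch {V=true, X=false, Y=false, Z=false} (W, U) contributes 1 new; branch {V=true, W=true, Y=false, Z=false} (X, U) contributes 0 new. Total: 9.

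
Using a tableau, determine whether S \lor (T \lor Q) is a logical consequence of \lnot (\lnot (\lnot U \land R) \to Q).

Initial set: {\lnot (\lnot (\lnot U \land R) \to Q); \lnot (S \lor (T \lor Q))}.
\lnot (\lnot (\lnot U \land R) \to Q): α-rule — add \lnot (\lnot U \land R), \lnot Q.
\lnot (S \lor (T \lor Q)): α-rule — add \lnot S, \lnot (T \lor Q).
\lnot (T \lor Q): α-rule — add \lnot T, \lnot Q.
\lnot (\lnot U \land R): β-rule — branch into \lnot \lnot U  //  \lnot R.
  branch 1 (add \lnot \lnot U):
    ○ open, literals {Q=0, S=0, T=0, U=1}.
  branch 2 (add \lnot R):
    ○ open, literals {Q=0, R=0, S=0, T=0}.
0 branches closed, 2 open.
An open branch gives a countermodel: Q=0, S=0, T=0, U=1 (unmentioned atoms arbitrary); the premises hold there but the conclusion fails.

No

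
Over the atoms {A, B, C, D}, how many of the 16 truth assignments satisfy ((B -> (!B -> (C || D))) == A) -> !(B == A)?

12

Initial set: {T (((B -> (!B -> (C || D))) == A) -> !(B == A))}.
T (((B -> (!B -> (C || D))) == A) -> !(B == A)): β-rule — branch into F ((B -> (!B -> (C || D))) == A)  //  T !(B == A).
  branch 1 (add F ((B -> (!B -> (C || D))) == A)):
    F ((B -> (!B -> (C || D))) == A): β-rule — branch into T (B -> (!B -> (C || D))), F A  //  F (B -> (!B -> (C || D))), T A.
      branch 1.1 (add T (B -> (!B -> (C || D))), F A):
        T (B -> (!B -> (C || D))): β-rule — branch into F B  //  T (!B -> (C || D)).
          branch 1.1.1 (add F B):
            ○ open, literals {A=false, B=false}.
          branch 1.1.2 (add T (!B -> (C || D))):
            T (!B -> (C || D)): β-rule — branch into F !B  //  T (C || D).
              branch 1.1.2.1 (add F !B):
                ○ open, literals {A=false, B=true}.
              branch 1.1.2.2 (add T (C || D)):
                T (C || D): β-rule — branch into T C  //  T D.
                  branch 1.1.2.2.1 (add T C):
                    ○ open, literals {A=false, C=true}.
                  branch 1.1.2.2.2 (add T D):
                    ○ open, literals {A=false, D=true}.
      branch 1.2 (add F (B -> (!B -> (C || D))), T A):
        F (B -> (!B -> (C || D))): α-rule — add T B, F (!B -> (C || D)).
        F (!B -> (C || D)): α-rule — add T !B, F (C || D).
        × closes — contains both B and !B.
  branch 2 (add T !(B == A)):
    T !(B == A): β-rule — branch into T B, F A  //  F B, T A.
      branch 2.1 (add T B, F A):
        ○ open, literals {A=false, B=true}.
      branch 2.2 (add F B, T A):
        ○ open, literals {A=true, B=false}.
1 branch closed, 6 open.
Each open branch fixes some atoms; the unmentioned ones are free. Counting distinct full assignments: branch {A=false, B=false} (C, D) contributes 4 new; branch {A=false, B=true} (C, D) contributes 4 new; branch {A=false, C=true} (B, D) contributes 0 new; branch {A=false, D=true} (B, C) contributes 0 new; branch {A=false, B=true} (C, D) contributes 0 new; branch {A=true, B=false} (C, D) contributes 4 new. Total: 12.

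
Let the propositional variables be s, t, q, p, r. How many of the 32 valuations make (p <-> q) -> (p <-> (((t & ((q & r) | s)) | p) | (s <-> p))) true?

Initial set: {((p <-> q) -> (p <-> (((t & ((q & r) | s)) | p) | (s <-> p))))}.
((p <-> q) -> (p <-> (((t & ((q & r) | s)) | p) | (s <-> p)))): β-rule — branch into ~(p <-> q)  //  (p <-> (((t & ((q & r) | s)) | p) | (s <-> p))).
  branch 1 (add ~(p <-> q)):
    ~(p <-> q): β-rule — branch into p, ~q  //  ~p, q.
      branch 1.1 (add p, ~q):
        ○ open, literals {p=T, q=F}.
      branch 1.2 (add ~p, q):
        ○ open, literals {p=F, q=T}.
  branch 2 (add (p <-> (((t & ((q & r) | s)) | p) | (s <-> p)))):
    (p <-> (((t & ((q & r) | s)) | p) | (s <-> p))): β-rule — branch into p, (((t & ((q & r) | s)) | p) | (s <-> p))  //  ~p, ~(((t & ((q & r) | s)) | p) | (s <-> p)).
      branch 2.1 (add p, (((t & ((q & r) | s)) | p) | (s <-> p))):
        (((t & ((q & r) | s)) | p) | (s <-> p)): β-rule — branch into ((t & ((q & r) | s)) | p)  //  (s <-> p).
          branch 2.1.1 (add ((t & ((q & r) | s)) | p)):
            ((t & ((q & r) | s)) | p): β-rule — branch into (t & ((q & r) | s))  //  p.
              branch 2.1.1.1 (add (t & ((q & r) | s))):
                (t & ((q & r) | s)): α-rule — add t, ((q & r) | s).
                ((q & r) | s): β-rule — branch into (q & r)  //  s.
                  branch 2.1.1.1.1 (add (q & r)):
                    (q & r): α-rule — add q, r.
                    ○ open, literals {p=T, q=T, r=T, t=T}.
                  branch 2.1.1.1.2 (add s):
                    ○ open, literals {p=T, s=T, t=T}.
              branch 2.1.1.2 (add p):
                ○ open, literals {p=T}.
          branch 2.1.2 (add (s <-> p)):
            (s <-> p): β-rule — branch into s, p  //  ~s, ~p.
              branch 2.1.2.1 (add s, p):
                ○ open, literals {p=T, s=T}.
              branch 2.1.2.2 (add ~s, ~p):
                × closes — contains both p and ~p.
      branch 2.2 (add ~p, ~(((t & ((q & r) | s)) | p) | (s <-> p))):
        ~(((t & ((q & r) | s)) | p) | (s <-> p)): α-rule — add ~((t & ((q & r) | s)) | p), ~(s <-> p).
        ~((t & ((q & r) | s)) | p): α-rule — add ~(t & ((q & r) | s)), ~p.
        ~(s <-> p): β-rule — branch into s, ~p  //  ~s, p.
          branch 2.2.1 (add s, ~p):
            ~(t & ((q & r) | s)): β-rule — branch into ~t  //  ~((q & r) | s).
              branch 2.2.1.1 (add ~t):
                ○ open, literals {p=F, s=T, t=F}.
              branch 2.2.1.2 (add ~((q & r) | s)):
                ~((q & r) | s): α-rule — add ~(q & r), ~s.
                × closes — contains both s and ~s.
          branch 2.2.2 (add ~s, p):
            × closes — contains both p and ~p.
3 branches closed, 7 open.
Each open branch fixes some atoms; the unmentioned ones are free. Counting distinct full assignments: branch {p=T, q=F} (s, t, r) contributes 8 new; branch {p=F, q=T} (s, t, r) contributes 8 new; branch {p=T, q=T, r=T, t=T} (s) contributes 2 new; branch {p=T, s=T, t=T} (q, r) contributes 1 new; branch {p=T} (s, t, q, r) contributes 5 new; branch {p=T, s=T} (t, q, r) contributes 0 new; branch {p=F, s=T, t=F} (q, r) contributes 2 new. Total: 26.

26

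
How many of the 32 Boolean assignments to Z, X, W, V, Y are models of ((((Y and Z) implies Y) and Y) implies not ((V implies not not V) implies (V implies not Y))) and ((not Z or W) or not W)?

Initial set: {T (((((Y and Z) implies Y) and Y) implies not ((V implies not not V) implies (V implies not Y))) and ((not Z or W) or not W))}.
T (((((Y and Z) implies Y) and Y) implies not ((V implies not not V) implies (V implies not Y))) and ((not Z or W) or not W)): α-rule — add T ((((Y and Z) implies Y) and Y) implies not ((V implies not not V) implies (V implies not Y))), T ((not Z or W) or not W).
T ((((Y and Z) implies Y) and Y) implies not ((V implies not not V) implies (V implies not Y))): β-rule — branch into F (((Y and Z) implies Y) and Y)  //  T not ((V implies not not V) implies (V implies not Y)).
  branch 1 (add F (((Y and Z) implies Y) and Y)):
    T ((not Z or W) or not W): β-rule — branch into T (not Z or W)  //  T not W.
      branch 1.1 (add T (not Z or W)):
        F (((Y and Z) implies Y) and Y): β-rule — branch into F ((Y and Z) implies Y)  //  F Y.
          branch 1.1.1 (add F ((Y and Z) implies Y)):
            F ((Y and Z) implies Y): α-rule — add T (Y and Z), F Y.
            T (Y and Z): α-rule — add T Y, T Z.
            × closes — contains both Y and not Y.
          branch 1.1.2 (add F Y):
            T (not Z or W): β-rule — branch into T not Z  //  T W.
              branch 1.1.2.1 (add T not Z):
                ○ open, literals {Y=F, Z=F}.
              branch 1.1.2.2 (add T W):
                ○ open, literals {W=T, Y=F}.
      branch 1.2 (add T not W):
        F (((Y and Z) implies Y) and Y): β-rule — branch into F ((Y and Z) implies Y)  //  F Y.
          branch 1.2.1 (add F ((Y and Z) implies Y)):
            F ((Y and Z) implies Y): α-rule — add T (Y and Z), F Y.
            T (Y and Z): α-rule — add T Y, T Z.
            × closes — contains both Y and not Y.
          branch 1.2.2 (add F Y):
            ○ open, literals {W=F, Y=F}.
  branch 2 (add T not ((V implies not not V) implies (V implies not Y))):
    T not ((V implies not not V) implies (V implies not Y)): α-rule — add T (V implies not not V), F (V implies not Y).
    F (V implies not Y): α-rule — add T V, F not Y.
    T ((not Z or W) or not W): β-rule — branch into T (not Z or W)  //  T not W.
      branch 2.1 (add T (not Z or W)):
        T (V implies not not V): β-rule — branch into F V  //  T not not V.
          branch 2.1.1 (add F V):
            × closes — contains both V and not V.
          branch 2.1.2 (add T not not V):
            T not not V: drop double negation, giving T V.
            T (not Z or W): β-rule — branch into T not Z  //  T W.
              branch 2.1.2.1 (add T not Z):
                ○ open, literals {V=T, Y=T, Z=F}.
              branch 2.1.2.2 (add T W):
                ○ open, literals {V=T, W=T, Y=T}.
      branch 2.2 (add T not W):
        T (V implies not not V): β-rule — branch into F V  //  T not not V.
          branch 2.2.1 (add F V):
            × closes — contains both V and not V.
          branch 2.2.2 (add T not not V):
            T not not V: drop double negation, giving T V.
            ○ open, literals {V=T, W=F, Y=T}.
4 branches closed, 6 open.
Each open branch fixes some atoms; the unmentioned ones are free. Counting distinct full assignments: branch {Y=F, Z=F} (X, W, V) contributes 8 new; branch {W=T, Y=F} (Z, X, V) contributes 4 new; branch {W=F, Y=F} (Z, X, V) contributes 4 new; branch {V=T, Y=T, Z=F} (X, W) contributes 4 new; branch {V=T, W=T, Y=T} (Z, X) contributes 2 new; branch {V=T, W=F, Y=T} (Z, X) contributes 2 new. Total: 24.

24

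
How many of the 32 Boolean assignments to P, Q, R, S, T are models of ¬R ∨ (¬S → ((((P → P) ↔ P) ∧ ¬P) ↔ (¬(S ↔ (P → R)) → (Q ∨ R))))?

24

Initial set: {T (¬R ∨ (¬S → ((((P → P) ↔ P) ∧ ¬P) ↔ (¬(S ↔ (P → R)) → (Q ∨ R)))))}.
T (¬R ∨ (¬S → ((((P → P) ↔ P) ∧ ¬P) ↔ (¬(S ↔ (P → R)) → (Q ∨ R))))): β-rule — branch into T ¬R  //  T (¬S → ((((P → P) ↔ P) ∧ ¬P) ↔ (¬(S ↔ (P → R)) → (Q ∨ R)))).
  branch 1 (add T ¬R):
    ○ open, literals {R=F}.
  branch 2 (add T (¬S → ((((P → P) ↔ P) ∧ ¬P) ↔ (¬(S ↔ (P → R)) → (Q ∨ R))))):
    T (¬S → ((((P → P) ↔ P) ∧ ¬P) ↔ (¬(S ↔ (P → R)) → (Q ∨ R)))): β-rule — branch into F ¬S  //  T ((((P → P) ↔ P) ∧ ¬P) ↔ (¬(S ↔ (P → R)) → (Q ∨ R))).
      branch 2.1 (add F ¬S):
        ○ open, literals {S=T}.
      branch 2.2 (add T ((((P → P) ↔ P) ∧ ¬P) ↔ (¬(S ↔ (P → R)) → (Q ∨ R)))):
        T ((((P → P) ↔ P) ∧ ¬P) ↔ (¬(S ↔ (P → R)) → (Q ∨ R))): β-rule — branch into T (((P → P) ↔ P) ∧ ¬P), T (¬(S ↔ (P → R)) → (Q ∨ R))  //  F (((P → P) ↔ P) ∧ ¬P), F (¬(S ↔ (P → R)) → (Q ∨ R)).
          branch 2.2.1 (add T (((P → P) ↔ P) ∧ ¬P), T (¬(S ↔ (P → R)) → (Q ∨ R))):
            T (((P → P) ↔ P) ∧ ¬P): α-rule — add T ((P → P) ↔ P), T ¬P.
            T (¬(S ↔ (P → R)) → (Q ∨ R)): β-rule — branch into F ¬(S ↔ (P → R))  //  T (Q ∨ R).
              branch 2.2.1.1 (add F ¬(S ↔ (P → R))):
                T ((P → P) ↔ P): β-rule — branch into T (P → P), T P  //  F (P → P), F P.
                  branch 2.2.1.1.1 (add T (P → P), T P):
                    × closes — contains both P and ¬P.
                  branch 2.2.1.1.2 (add F (P → P), F P):
                    F (P → P): α-rule — add T P, F P.
                    × closes — contains both P and ¬P.
              branch 2.2.1.2 (add T (Q ∨ R)):
                T ((P → P) ↔ P): β-rule — branch into T (P → P), T P  //  F (P → P), F P.
                  branch 2.2.1.2.1 (add T (P → P), T P):
                    × closes — contains both P and ¬P.
                  branch 2.2.1.2.2 (add F (P → P), F P):
                    F (P → P): α-rule — add T P, F P.
                    × closes — contains both P and ¬P.
          branch 2.2.2 (add F (((P → P) ↔ P) ∧ ¬P), F (¬(S ↔ (P → R)) → (Q ∨ R))):
            F (¬(S ↔ (P → R)) → (Q ∨ R)): α-rule — add T ¬(S ↔ (P → R)), F (Q ∨ R).
            F (Q ∨ R): α-rule — add F Q, F R.
            F (((P → P) ↔ P) ∧ ¬P): β-rule — branch into F ((P → P) ↔ P)  //  F ¬P.
              branch 2.2.2.1 (add F ((P → P) ↔ P)):
                T ¬(S ↔ (P → R)): β-rule — branch into T S, F (P → R)  //  F S, T (P → R).
                  branch 2.2.2.1.1 (add T S, F (P → R)):
                    F (P → R): α-rule — add T P, F R.
                    F ((P → P) ↔ P): β-rule — branch into T (P → P), F P  //  F (P → P), T P.
                      branch 2.2.2.1.1.1 (add T (P → P), F P):
                        × closes — contains both P and ¬P.
                      branch 2.2.2.1.1.2 (add F (P → P), T P):
                        F (P → P): α-rule — add T P, F P.
                        × closes — contains both P and ¬P.
                  branch 2.2.2.1.2 (add F S, T (P → R)):
                    F ((P → P) ↔ P): β-rule — branch into T (P → P), F P  //  F (P → P), T P.
                      branch 2.2.2.1.2.1 (add T (P → P), F P):
                        T (P → R): β-rule — branch into F P  //  T R.
                          branch 2.2.2.1.2.1.1 (add F P):
                            T (P → P): β-rule — branch into F P  //  T P.
                              branch 2.2.2.1.2.1.1.1 (add F P):
                                ○ open, literals {P=F, Q=F, R=F, S=F}.
                              branch 2.2.2.1.2.1.1.2 (add T P):
                                × closes — contains both P and ¬P.
                          branch 2.2.2.1.2.1.2 (add T R):
                            × closes — contains both R and ¬R.
                      branch 2.2.2.1.2.2 (add F (P → P), T P):
                        F (P → P): α-rule — add T P, F P.
                        × closes — contains both P and ¬P.
              branch 2.2.2.2 (add F ¬P):
                T ¬(S ↔ (P → R)): β-rule — branch into T S, F (P → R)  //  F S, T (P → R).
                  branch 2.2.2.2.1 (add T S, F (P → R)):
                    F (P → R): α-rule — add T P, F R.
                    ○ open, literals {P=T, Q=F, R=F, S=T}.
                  branch 2.2.2.2.2 (add F S, T (P → R)):
                    T (P → R): β-rule — branch into F P  //  T R.
                      branch 2.2.2.2.2.1 (add F P):
                        × closes — contains both P and ¬P.
                      branch 2.2.2.2.2.2 (add T R):
                        × closes — contains both R and ¬R.
11 branches closed, 4 open.
Each open branch fixes some atoms; the unmentioned ones are free. Counting distinct full assignments: branch {R=F} (P, Q, S, T) contributes 16 new; branch {S=T} (P, Q, R, T) contributes 8 new; branch {P=F, Q=F, R=F, S=F} (T) contributes 0 new; branch {P=T, Q=F, R=F, S=T} (T) contributes 0 new. Total: 24.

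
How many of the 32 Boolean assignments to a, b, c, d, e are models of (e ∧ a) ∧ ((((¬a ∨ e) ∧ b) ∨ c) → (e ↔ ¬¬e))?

Initial set: {((e ∧ a) ∧ ((((¬a ∨ e) ∧ b) ∨ c) → (e ↔ ¬¬e)))}.
((e ∧ a) ∧ ((((¬a ∨ e) ∧ b) ∨ c) → (e ↔ ¬¬e))): α-rule — add (e ∧ a), ((((¬a ∨ e) ∧ b) ∨ c) → (e ↔ ¬¬e)).
(e ∧ a): α-rule — add e, a.
((((¬a ∨ e) ∧ b) ∨ c) → (e ↔ ¬¬e)): β-rule — branch into ¬(((¬a ∨ e) ∧ b) ∨ c)  //  (e ↔ ¬¬e).
  branch 1 (add ¬(((¬a ∨ e) ∧ b) ∨ c)):
    ¬(((¬a ∨ e) ∧ b) ∨ c): α-rule — add ¬((¬a ∨ e) ∧ b), ¬c.
    ¬((¬a ∨ e) ∧ b): β-rule — branch into ¬(¬a ∨ e)  //  ¬b.
      branch 1.1 (add ¬(¬a ∨ e)):
        ¬(¬a ∨ e): α-rule — add ¬¬a, ¬e.
        × closes — contains both e and ¬e.
      branch 1.2 (add ¬b):
        ○ open, literals {a=T, b=F, c=F, e=T}.
  branch 2 (add (e ↔ ¬¬e)):
    (e ↔ ¬¬e): β-rule — branch into e, ¬¬e  //  ¬e, ¬¬¬e.
      branch 2.1 (add e, ¬¬e):
        ¬¬e: drop double negation, giving e.
        ○ open, literals {a=T, e=T}.
      branch 2.2 (add ¬e, ¬¬¬e):
        × closes — contains both e and ¬e.
2 branches closed, 2 open.
Each open branch fixes some atoms; the unmentioned ones are free. Counting distinct full assignments: branch {a=T, b=F, c=F, e=T} (d) contributes 2 new; branch {a=T, e=T} (b, c, d) contributes 6 new. Total: 8.

8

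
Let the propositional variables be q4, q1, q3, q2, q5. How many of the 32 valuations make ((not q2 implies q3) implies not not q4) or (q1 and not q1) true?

20

Initial set: {(((not q2 implies q3) implies not not q4) or (q1 and not q1))}.
(((not q2 implies q3) implies not not q4) or (q1 and not q1)): β-rule — branch into ((not q2 implies q3) implies not not q4)  //  (q1 and not q1).
  branch 1 (add ((not q2 implies q3) implies not not q4)):
    ((not q2 implies q3) implies not not q4): β-rule — branch into not (not q2 implies q3)  //  not not q4.
      branch 1.1 (add not (not q2 implies q3)):
        not (not q2 implies q3): α-rule — add not q2, not q3.
        ○ open, literals {q2=false, q3=false}.
      branch 1.2 (add not not q4):
        not not q4: drop double negation, giving q4.
        ○ open, literals {q4=true}.
  branch 2 (add (q1 and not q1)):
    (q1 and not q1): α-rule — add q1, not q1.
    × closes — contains both q1 and not q1.
1 branch closed, 2 open.
Each open branch fixes some atoms; the unmentioned ones are free. Counting distinct full assignments: branch {q2=false, q3=false} (q4, q1, q5) contributes 8 new; branch {q4=true} (q1, q3, q2, q5) contributes 12 new. Total: 20.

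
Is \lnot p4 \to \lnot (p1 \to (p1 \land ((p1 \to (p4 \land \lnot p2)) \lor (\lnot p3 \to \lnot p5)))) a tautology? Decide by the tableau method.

Not valid

Assume the negation and expand:
Initial set: {\lnot (\lnot p4 \to \lnot (p1 \to (p1 \land ((p1 \to (p4 \land \lnot p2)) \lor (\lnot p3 \to \lnot p5)))))}.
\lnot (\lnot p4 \to \lnot (p1 \to (p1 \land ((p1 \to (p4 \land \lnot p2)) \lor (\lnot p3 \to \lnot p5))))): α-rule — add \lnot p4, \lnot \lnot (p1 \to (p1 \land ((p1 \to (p4 \land \lnot p2)) \lor (\lnot p3 \to \lnot p5)))).
\lnot \lnot (p1 \to (p1 \land ((p1 \to (p4 \land \lnot p2)) \lor (\lnot p3 \to \lnot p5)))): β-rule — branch into \lnot p1  //  (p1 \land ((p1 \to (p4 \land \lnot p2)) \lor (\lnot p3 \to \lnot p5))).
  branch 1 (add \lnot p1):
    ○ open, literals {p1=0, p4=0}.
  branch 2 (add (p1 \land ((p1 \to (p4 \land \lnot p2)) \lor (\lnot p3 \to \lnot p5)))):
    (p1 \land ((p1 \to (p4 \land \lnot p2)) \lor (\lnot p3 \to \lnot p5))): α-rule — add p1, ((p1 \to (p4 \land \lnot p2)) \lor (\lnot p3 \to \lnot p5)).
    ((p1 \to (p4 \land \lnot p2)) \lor (\lnot p3 \to \lnot p5)): β-rule — branch into (p1 \to (p4 \land \lnot p2))  //  (\lnot p3 \to \lnot p5).
      branch 2.1 (add (p1 \to (p4 \land \lnot p2))):
        (p1 \to (p4 \land \lnot p2)): β-rule — branch into \lnot p1  //  (p4 \land \lnot p2).
          branch 2.1.1 (add \lnot p1):
            × closes — contains both p1 and \lnot p1.
          branch 2.1.2 (add (p4 \land \lnot p2)):
            (p4 \land \lnot p2): α-rule — add p4, \lnot p2.
            × closes — contains both p4 and \lnot p4.
      branch 2.2 (add (\lnot p3 \to \lnot p5)):
        (\lnot p3 \to \lnot p5): β-rule — branch into \lnot \lnot p3  //  \lnot p5.
          branch 2.2.1 (add \lnot \lnot p3):
            ○ open, literals {p1=1, p3=1, p4=0}.
          branch 2.2.2 (add \lnot p5):
            ○ open, literals {p1=1, p4=0, p5=0}.
2 branches closed, 3 open.
An open branch gives a countermodel: p1=0, p4=0 (unmentioned atoms arbitrary); under it the original formula is false.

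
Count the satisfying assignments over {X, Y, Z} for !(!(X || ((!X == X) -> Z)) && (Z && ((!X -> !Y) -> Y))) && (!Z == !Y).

Initial set: {(!(!(X || ((!X == X) -> Z)) && (Z && ((!X -> !Y) -> Y))) && (!Z == !Y))}.
(!(!(X || ((!X == X) -> Z)) && (Z && ((!X -> !Y) -> Y))) && (!Z == !Y)): α-rule — add !(!(X || ((!X == X) -> Z)) && (Z && ((!X -> !Y) -> Y))), (!Z == !Y).
!(!(X || ((!X == X) -> Z)) && (Z && ((!X -> !Y) -> Y))): β-rule — branch into !!(X || ((!X == X) -> Z))  //  !(Z && ((!X -> !Y) -> Y)).
  branch 1 (add !!(X || ((!X == X) -> Z))):
    (!Z == !Y): β-rule — branch into !Z, !Y  //  !!Z, !!Y.
      branch 1.1 (add !Z, !Y):
        !!(X || ((!X == X) -> Z)): β-rule — branch into X  //  ((!X == X) -> Z).
          branch 1.1.1 (add X):
            ○ open, literals {X=true, Y=false, Z=false}.
          branch 1.1.2 (add ((!X == X) -> Z)):
            ((!X == X) -> Z): β-rule — branch into !(!X == X)  //  Z.
              branch 1.1.2.1 (add !(!X == X)):
                !(!X == X): β-rule — branch into !X, !X  //  !!X, X.
                  branch 1.1.2.1.1 (add !X, !X):
                    ○ open, literals {X=false, Y=false, Z=false}.
                  branch 1.1.2.1.2 (add !!X, X):
                    ○ open, literals {X=true, Y=false, Z=false}.
              branch 1.1.2.2 (add Z):
                × closes — contains both Z and !Z.
      branch 1.2 (add !!Z, !!Y):
        !!(X || ((!X == X) -> Z)): β-rule — branch into X  //  ((!X == X) -> Z).
          branch 1.2.1 (add X):
            ○ open, literals {X=true, Y=true, Z=true}.
          branch 1.2.2 (add ((!X == X) -> Z)):
            ((!X == X) -> Z): β-rule — branch into !(!X == X)  //  Z.
              branch 1.2.2.1 (add !(!X == X)):
                !(!X == X): β-rule — branch into !X, !X  //  !!X, X.
                  branch 1.2.2.1.1 (add !X, !X):
                    ○ open, literals {X=false, Y=true, Z=true}.
                  branch 1.2.2.1.2 (add !!X, X):
                    ○ open, literals {X=true, Y=true, Z=true}.
              branch 1.2.2.2 (add Z):
                ○ open, literals {Y=true, Z=true}.
  branch 2 (add !(Z && ((!X -> !Y) -> Y))):
    (!Z == !Y): β-rule — branch into !Z, !Y  //  !!Z, !!Y.
      branch 2.1 (add !Z, !Y):
        !(Z && ((!X -> !Y) -> Y)): β-rule — branch into !Z  //  !((!X -> !Y) -> Y).
          branch 2.1.1 (add !Z):
            ○ open, literals {Y=false, Z=false}.
          branch 2.1.2 (add !((!X -> !Y) -> Y)):
            !((!X -> !Y) -> Y): α-rule — add (!X -> !Y), !Y.
            (!X -> !Y): β-rule — branch into !!X  //  !Y.
              branch 2.1.2.1 (add !!X):
                ○ open, literals {X=true, Y=false, Z=false}.
              branch 2.1.2.2 (add !Y):
                ○ open, literals {Y=false, Z=false}.
      branch 2.2 (add !!Z, !!Y):
        !(Z && ((!X -> !Y) -> Y)): β-rule — branch into !Z  //  !((!X -> !Y) -> Y).
          branch 2.2.1 (add !Z):
            × closes — contains both Z and !Z.
          branch 2.2.2 (add !((!X -> !Y) -> Y)):
            !((!X -> !Y) -> Y): α-rule — add (!X -> !Y), !Y.
            × closes — contains both Y and !Y.
3 branches closed, 10 open.
Each open branch fixes some atoms; the unmentioned ones are free. Counting distinct full assignments: branch {X=true, Y=false, Z=false} (none free) contributes 1 new; branch {X=false, Y=false, Z=false} (none free) contributes 1 new; branch {X=true, Y=false, Z=false} (none free) contributes 0 new; branch {X=true, Y=true, Z=true} (none free) contributes 1 new; branch {X=false, Y=true, Z=true} (none free) contributes 1 new; branch {X=true, Y=true, Z=true} (none free) contributes 0 new; branch {Y=true, Z=true} (X) contributes 0 new; branch {Y=false, Z=false} (X) contributes 0 new; branch {X=true, Y=false, Z=false} (none free) contributes 0 new; branch {Y=false, Z=false} (X) contributes 0 new. Total: 4.

4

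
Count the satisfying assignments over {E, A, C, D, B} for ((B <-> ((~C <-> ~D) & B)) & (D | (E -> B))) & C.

10

Initial set: {(((B <-> ((~C <-> ~D) & B)) & (D | (E -> B))) & C)}.
(((B <-> ((~C <-> ~D) & B)) & (D | (E -> B))) & C): α-rule — add ((B <-> ((~C <-> ~D) & B)) & (D | (E -> B))), C.
((B <-> ((~C <-> ~D) & B)) & (D | (E -> B))): α-rule — add (B <-> ((~C <-> ~D) & B)), (D | (E -> B)).
(B <-> ((~C <-> ~D) & B)): β-rule — branch into B, ((~C <-> ~D) & B)  //  ~B, ~((~C <-> ~D) & B).
  branch 1 (add B, ((~C <-> ~D) & B)):
    ((~C <-> ~D) & B): α-rule — add (~C <-> ~D), B.
    (D | (E -> B)): β-rule — branch into D  //  (E -> B).
      branch 1.1 (add D):
        (~C <-> ~D): β-rule — branch into ~C, ~D  //  ~~C, ~~D.
          branch 1.1.1 (add ~C, ~D):
            × closes — contains both C and ~C.
          branch 1.1.2 (add ~~C, ~~D):
            ○ open, literals {B=T, C=T, D=T}.
      branch 1.2 (add (E -> B)):
        (~C <-> ~D): β-rule — branch into ~C, ~D  //  ~~C, ~~D.
          branch 1.2.1 (add ~C, ~D):
            × closes — contains both C and ~C.
          branch 1.2.2 (add ~~C, ~~D):
            (E -> B): β-rule — branch into ~E  //  B.
              branch 1.2.2.1 (add ~E):
                ○ open, literals {B=T, C=T, D=T, E=F}.
              branch 1.2.2.2 (add B):
                ○ open, literals {B=T, C=T, D=T}.
  branch 2 (add ~B, ~((~C <-> ~D) & B)):
    (D | (E -> B)): β-rule — branch into D  //  (E -> B).
      branch 2.1 (add D):
        ~((~C <-> ~D) & B): β-rule — branch into ~(~C <-> ~D)  //  ~B.
          branch 2.1.1 (add ~(~C <-> ~D)):
            ~(~C <-> ~D): β-rule — branch into ~C, ~~D  //  ~~C, ~D.
              branch 2.1.1.1 (add ~C, ~~D):
                × closes — contains both C and ~C.
              branch 2.1.1.2 (add ~~C, ~D):
                × closes — contains both D and ~D.
          branch 2.1.2 (add ~B):
            ○ open, literals {B=F, C=T, D=T}.
      branch 2.2 (add (E -> B)):
        ~((~C <-> ~D) & B): β-rule — branch into ~(~C <-> ~D)  //  ~B.
          branch 2.2.1 (add ~(~C <-> ~D)):
            (E -> B): β-rule — branch into ~E  //  B.
              branch 2.2.1.1 (add ~E):
                ~(~C <-> ~D): β-rule — branch into ~C, ~~D  //  ~~C, ~D.
                  branch 2.2.1.1.1 (add ~C, ~~D):
                    × closes — contains both C and ~C.
                  branch 2.2.1.1.2 (add ~~C, ~D):
                    ○ open, literals {B=F, C=T, D=F, E=F}.
              branch 2.2.1.2 (add B):
                × closes — contains both B and ~B.
          branch 2.2.2 (add ~B):
            (E -> B): β-rule — branch into ~E  //  B.
              branch 2.2.2.1 (add ~E):
                ○ open, literals {B=F, C=T, E=F}.
              branch 2.2.2.2 (add B):
                × closes — contains both B and ~B.
7 branches closed, 6 open.
Each open branch fixes some atoms; the unmentioned ones are free. Counting distinct full assignments: branch {B=T, C=T, D=T} (E, A) contributes 4 new; branch {B=T, C=T, D=T, E=F} (A) contributes 0 new; branch {B=T, C=T, D=T} (E, A) contributes 0 new; branch {B=F, C=T, D=T} (E, A) contributes 4 new; branch {B=F, C=T, D=F, E=F} (A) contributes 2 new; branch {B=F, C=T, E=F} (A, D) contributes 0 new. Total: 10.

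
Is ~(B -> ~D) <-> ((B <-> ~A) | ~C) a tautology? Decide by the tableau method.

Assume the negation and expand:
Initial set: {~(~(B -> ~D) <-> ((B <-> ~A) | ~C))}.
~(~(B -> ~D) <-> ((B <-> ~A) | ~C)): β-rule — branch into ~(B -> ~D), ~((B <-> ~A) | ~C)  //  ~~(B -> ~D), ((B <-> ~A) | ~C).
  branch 1 (add ~(B -> ~D), ~((B <-> ~A) | ~C)):
    ~(B -> ~D): α-rule — add B, ~~D.
    ~((B <-> ~A) | ~C): α-rule — add ~(B <-> ~A), ~~C.
    ~(B <-> ~A): β-rule — branch into B, ~~A  //  ~B, ~A.
      branch 1.1 (add B, ~~A):
        ○ open, literals {A=1, B=1, C=1, D=1}.
      branch 1.2 (add ~B, ~A):
        × closes — contains both B and ~B.
  branch 2 (add ~~(B -> ~D), ((B <-> ~A) | ~C)):
    ~~(B -> ~D): β-rule — branch into ~B  //  ~D.
      branch 2.1 (add ~B):
        ((B <-> ~A) | ~C): β-rule — branch into (B <-> ~A)  //  ~C.
          branch 2.1.1 (add (B <-> ~A)):
            (B <-> ~A): β-rule — branch into B, ~A  //  ~B, ~~A.
              branch 2.1.1.1 (add B, ~A):
                × closes — contains both B and ~B.
              branch 2.1.1.2 (add ~B, ~~A):
                ○ open, literals {A=1, B=0}.
          branch 2.1.2 (add ~C):
            ○ open, literals {B=0, C=0}.
      branch 2.2 (add ~D):
        ((B <-> ~A) | ~C): β-rule — branch into (B <-> ~A)  //  ~C.
          branch 2.2.1 (add (B <-> ~A)):
            (B <-> ~A): β-rule — branch into B, ~A  //  ~B, ~~A.
              branch 2.2.1.1 (add B, ~A):
                ○ open, literals {A=0, B=1, D=0}.
              branch 2.2.1.2 (add ~B, ~~A):
                ○ open, literals {A=1, B=0, D=0}.
          branch 2.2.2 (add ~C):
            ○ open, literals {C=0, D=0}.
2 branches closed, 6 open.
An open branch gives a countermodel: A=1, B=1, C=1, D=1 (unmentioned atoms arbitrary); under it the original formula is false.

Not valid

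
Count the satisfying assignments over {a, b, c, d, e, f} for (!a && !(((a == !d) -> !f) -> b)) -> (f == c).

Initial set: {((!a && !(((a == !d) -> !f) -> b)) -> (f == c))}.
((!a && !(((a == !d) -> !f) -> b)) -> (f == c)): β-rule — branch into !(!a && !(((a == !d) -> !f) -> b))  //  (f == c).
  branch 1 (add !(!a && !(((a == !d) -> !f) -> b))):
    !(!a && !(((a == !d) -> !f) -> b)): β-rule — branch into !!a  //  !!(((a == !d) -> !f) -> b).
      branch 1.1 (add !!a):
        ○ open, literals {a=true}.
      branch 1.2 (add !!(((a == !d) -> !f) -> b)):
        !!(((a == !d) -> !f) -> b): β-rule — branch into !((a == !d) -> !f)  //  b.
          branch 1.2.1 (add !((a == !d) -> !f)):
            !((a == !d) -> !f): α-rule — add (a == !d), !!f.
            (a == !d): β-rule — branch into a, !d  //  !a, !!d.
              branch 1.2.1.1 (add a, !d):
                ○ open, literals {a=true, d=false, f=true}.
              branch 1.2.1.2 (add !a, !!d):
                ○ open, literals {a=false, d=true, f=true}.
          branch 1.2.2 (add b):
            ○ open, literals {b=true}.
  branch 2 (add (f == c)):
    (f == c): β-rule — branch into f, c  //  !f, !c.
      branch 2.1 (add f, c):
        ○ open, literals {c=true, f=true}.
      branch 2.2 (add !f, !c):
        ○ open, literals {c=false, f=false}.
0 branches closed, 6 open.
Each open branch fixes some atoms; the unmentioned ones are free. Counting distinct full assignments: branch {a=true} (b, c, d, e, f) contributes 32 new; branch {a=true, d=false, f=true} (b, c, e) contributes 0 new; branch {a=false, d=true, f=true} (b, c, e) contributes 8 new; branch {b=true} (a, c, d, e, f) contributes 12 new; branch {c=true, f=true} (a, b, d, e) contributes 2 new; branch {c=false, f=false} (a, b, d, e) contributes 4 new. Total: 58.

58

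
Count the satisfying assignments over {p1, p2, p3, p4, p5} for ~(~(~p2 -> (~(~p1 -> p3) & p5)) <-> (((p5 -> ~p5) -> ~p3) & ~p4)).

16

Initial set: {~(~(~p2 -> (~(~p1 -> p3) & p5)) <-> (((p5 -> ~p5) -> ~p3) & ~p4))}.
~(~(~p2 -> (~(~p1 -> p3) & p5)) <-> (((p5 -> ~p5) -> ~p3) & ~p4)): β-rule — branch into ~(~p2 -> (~(~p1 -> p3) & p5)), ~(((p5 -> ~p5) -> ~p3) & ~p4)  //  ~~(~p2 -> (~(~p1 -> p3) & p5)), (((p5 -> ~p5) -> ~p3) & ~p4).
  branch 1 (add ~(~p2 -> (~(~p1 -> p3) & p5)), ~(((p5 -> ~p5) -> ~p3) & ~p4)):
    ~(~p2 -> (~(~p1 -> p3) & p5)): α-rule — add ~p2, ~(~(~p1 -> p3) & p5).
    ~(((p5 -> ~p5) -> ~p3) & ~p4): β-rule — branch into ~((p5 -> ~p5) -> ~p3)  //  ~~p4.
      branch 1.1 (add ~((p5 -> ~p5) -> ~p3)):
        ~((p5 -> ~p5) -> ~p3): α-rule — add (p5 -> ~p5), ~~p3.
        ~(~(~p1 -> p3) & p5): β-rule — branch into ~~(~p1 -> p3)  //  ~p5.
          branch 1.1.1 (add ~~(~p1 -> p3)):
            (p5 -> ~p5): β-rule — branch into ~p5  //  ~p5.
              branch 1.1.1.1 (add ~p5):
                ~~(~p1 -> p3): β-rule — branch into ~~p1  //  p3.
                  branch 1.1.1.1.1 (add ~~p1):
                    ○ open, literals {p1=1, p2=0, p3=1, p5=0}.
                  branch 1.1.1.1.2 (add p3):
                    ○ open, literals {p2=0, p3=1, p5=0}.
              branch 1.1.1.2 (add ~p5):
                ~~(~p1 -> p3): β-rule — branch into ~~p1  //  p3.
                  branch 1.1.1.2.1 (add ~~p1):
                    ○ open, literals {p1=1, p2=0, p3=1, p5=0}.
                  branch 1.1.1.2.2 (add p3):
                    ○ open, literals {p2=0, p3=1, p5=0}.
          branch 1.1.2 (add ~p5):
            (p5 -> ~p5): β-rule — branch into ~p5  //  ~p5.
              branch 1.1.2.1 (add ~p5):
                ○ open, literals {p2=0, p3=1, p5=0}.
              branch 1.1.2.2 (add ~p5):
                ○ open, literals {p2=0, p3=1, p5=0}.
      branch 1.2 (add ~~p4):
        ~(~(~p1 -> p3) & p5): β-rule — branch into ~~(~p1 -> p3)  //  ~p5.
          branch 1.2.1 (add ~~(~p1 -> p3)):
            ~~(~p1 -> p3): β-rule — branch into ~~p1  //  p3.
              branch 1.2.1.1 (add ~~p1):
                ○ open, literals {p1=1, p2=0, p4=1}.
              branch 1.2.1.2 (add p3):
                ○ open, literals {p2=0, p3=1, p4=1}.
          branch 1.2.2 (add ~p5):
            ○ open, literals {p2=0, p4=1, p5=0}.
  branch 2 (add ~~(~p2 -> (~(~p1 -> p3) & p5)), (((p5 -> ~p5) -> ~p3) & ~p4)):
    (((p5 -> ~p5) -> ~p3) & ~p4): α-rule — add ((p5 -> ~p5) -> ~p3), ~p4.
    ~~(~p2 -> (~(~p1 -> p3) & p5)): β-rule — branch into ~~p2  //  (~(~p1 -> p3) & p5).
      branch 2.1 (add ~~p2):
        ((p5 -> ~p5) -> ~p3): β-rule — branch into ~(p5 -> ~p5)  //  ~p3.
          branch 2.1.1 (add ~(p5 -> ~p5)):
            ~(p5 -> ~p5): α-rule — add p5, ~~p5.
            ○ open, literals {p2=1, p4=0, p5=1}.
          branch 2.1.2 (add ~p3):
            ○ open, literals {p2=1, p3=0, p4=0}.
      branch 2.2 (add (~(~p1 -> p3) & p5)):
        (~(~p1 -> p3) & p5): α-rule — add ~(~p1 -> p3), p5.
        ~(~p1 -> p3): α-rule — add ~p1, ~p3.
        ((p5 -> ~p5) -> ~p3): β-rule — branch into ~(p5 -> ~p5)  //  ~p3.
          branch 2.2.1 (add ~(p5 -> ~p5)):
            ~(p5 -> ~p5): α-rule — add p5, ~~p5.
            ○ open, literals {p1=0, p3=0, p4=0, p5=1}.
          branch 2.2.2 (add ~p3):
            ○ open, literals {p1=0, p3=0, p4=0, p5=1}.
0 branches closed, 13 open.
Each open branch fixes some atoms; the unmentioned ones are free. Counting distinct full assignments: branch {p1=1, p2=0, p3=1, p5=0} (p4) contributes 2 new; branch {p2=0, p3=1, p5=0} (p1, p4) contributes 2 new; branch {p1=1, p2=0, p3=1, p5=0} (p4) contributes 0 new; branch {p2=0, p3=1, p5=0} (p1, p4) contributes 0 new; branch {p2=0, p3=1, p5=0} (p1, p4) contributes 0 new; branch {p2=0, p3=1, p5=0} (p1, p4) contributes 0 new; branch {p1=1, p2=0, p4=1} (p3, p5) contributes 3 new; branch {p2=0, p3=1, p4=1} (p1, p5) contributes 1 new; branch {p2=0, p4=1, p5=0} (p1, p3) contributes 1 new; branch {p2=1, p4=0, p5=1} (p1, p3) contributes 4 new; branch {p2=1, p3=0, p4=0} (p1, p5) contributes 2 new; branch {p1=0, p3=0, p4=0, p5=1} (p2) contributes 1 new; branch {p1=0, p3=0, p4=0, p5=1} (p2) contributes 0 new. Total: 16.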